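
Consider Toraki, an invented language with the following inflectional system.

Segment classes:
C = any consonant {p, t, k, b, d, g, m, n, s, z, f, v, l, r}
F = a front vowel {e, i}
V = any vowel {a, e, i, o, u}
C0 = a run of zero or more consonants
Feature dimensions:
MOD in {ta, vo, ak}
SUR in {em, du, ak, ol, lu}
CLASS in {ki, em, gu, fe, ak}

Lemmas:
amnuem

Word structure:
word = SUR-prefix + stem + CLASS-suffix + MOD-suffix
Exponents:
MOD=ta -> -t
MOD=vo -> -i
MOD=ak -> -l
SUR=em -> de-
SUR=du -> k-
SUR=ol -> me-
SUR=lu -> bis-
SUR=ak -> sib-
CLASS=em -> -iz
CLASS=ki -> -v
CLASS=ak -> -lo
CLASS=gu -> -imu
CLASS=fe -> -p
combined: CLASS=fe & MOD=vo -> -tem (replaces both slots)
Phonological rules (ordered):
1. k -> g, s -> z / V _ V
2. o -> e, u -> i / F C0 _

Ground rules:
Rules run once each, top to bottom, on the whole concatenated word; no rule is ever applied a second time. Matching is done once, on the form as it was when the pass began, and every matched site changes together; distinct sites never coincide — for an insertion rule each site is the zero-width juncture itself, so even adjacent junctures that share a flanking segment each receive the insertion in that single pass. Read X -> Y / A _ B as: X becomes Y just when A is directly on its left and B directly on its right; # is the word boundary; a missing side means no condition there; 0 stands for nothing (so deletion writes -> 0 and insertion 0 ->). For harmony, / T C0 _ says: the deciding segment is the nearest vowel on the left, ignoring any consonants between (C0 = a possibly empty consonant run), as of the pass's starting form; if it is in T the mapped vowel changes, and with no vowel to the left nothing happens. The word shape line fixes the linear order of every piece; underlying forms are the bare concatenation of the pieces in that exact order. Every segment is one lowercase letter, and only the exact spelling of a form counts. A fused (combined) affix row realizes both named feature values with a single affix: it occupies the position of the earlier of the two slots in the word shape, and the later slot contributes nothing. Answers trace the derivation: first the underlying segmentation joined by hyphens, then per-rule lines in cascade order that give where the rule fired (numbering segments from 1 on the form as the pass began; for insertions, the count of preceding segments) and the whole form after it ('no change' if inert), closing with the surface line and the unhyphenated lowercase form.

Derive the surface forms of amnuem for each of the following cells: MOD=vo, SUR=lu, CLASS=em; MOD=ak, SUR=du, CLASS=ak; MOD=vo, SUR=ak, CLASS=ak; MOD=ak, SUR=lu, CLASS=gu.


cell MOD=vo, SUR=lu, CLASS=em:
underlying: bis-amnuem-iz-i
1. k -> g, s -> z / V _ V: fires at position(s) 3: bizamnuemizi
2. o -> e, u -> i / F C0 _: no change
surface: bizamnuemizi

cell MOD=ak, SUR=du, CLASS=ak:
underlying: k-amnuem-lo-l
1. k -> g, s -> z / V _ V: no change
2. o -> e, u -> i / F C0 _: fires at position(s) 9: kamnuemlel
surface: kamnuemlel

cell MOD=vo, SUR=ak, CLASS=ak:
underlying: sib-amnuem-lo-i
1. k -> g, s -> z / V _ V: no change
2. o -> e, u -> i / F C0 _: fires at position(s) 11: sibamnuemlei
surface: sibamnuemlei

cell MOD=ak, SUR=lu, CLASS=gu:
underlying: bis-amnuem-imu-l
1. k -> g, s -> z / V _ V: fires at position(s) 3: bizamnuemimul
2. o -> e, u -> i / F C0 _: fires at position(s) 12: bizamnuemimil
surface: bizamnuemimil


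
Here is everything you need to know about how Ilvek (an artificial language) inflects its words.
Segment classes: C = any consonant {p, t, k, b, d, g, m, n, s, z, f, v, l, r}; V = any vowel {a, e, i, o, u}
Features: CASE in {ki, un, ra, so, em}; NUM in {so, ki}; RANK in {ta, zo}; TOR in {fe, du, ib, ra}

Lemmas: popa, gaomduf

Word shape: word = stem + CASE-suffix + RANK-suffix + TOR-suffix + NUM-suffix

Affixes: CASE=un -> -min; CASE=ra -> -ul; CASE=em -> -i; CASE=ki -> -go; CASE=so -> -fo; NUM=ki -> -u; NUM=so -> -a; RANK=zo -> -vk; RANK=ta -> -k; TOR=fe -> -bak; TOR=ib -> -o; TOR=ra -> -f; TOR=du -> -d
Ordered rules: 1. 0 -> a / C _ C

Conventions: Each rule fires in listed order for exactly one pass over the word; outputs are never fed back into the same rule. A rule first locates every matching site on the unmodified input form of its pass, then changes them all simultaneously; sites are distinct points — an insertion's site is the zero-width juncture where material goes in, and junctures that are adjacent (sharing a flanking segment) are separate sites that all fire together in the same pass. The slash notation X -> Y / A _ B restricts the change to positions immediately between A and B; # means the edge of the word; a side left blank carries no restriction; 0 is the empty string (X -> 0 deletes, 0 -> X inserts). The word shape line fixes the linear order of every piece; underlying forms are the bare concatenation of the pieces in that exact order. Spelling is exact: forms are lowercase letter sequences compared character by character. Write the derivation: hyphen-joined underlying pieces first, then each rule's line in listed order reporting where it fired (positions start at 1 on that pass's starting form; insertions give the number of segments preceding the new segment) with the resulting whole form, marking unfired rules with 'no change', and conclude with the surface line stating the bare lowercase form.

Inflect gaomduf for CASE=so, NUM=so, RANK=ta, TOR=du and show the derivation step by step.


underlying: gaomduf-fo-k-d-a
1. 0 -> a / C _ C: inserts after position(s) 4, 7, 10: gaomadufafokada
surface: gaomadufafokada


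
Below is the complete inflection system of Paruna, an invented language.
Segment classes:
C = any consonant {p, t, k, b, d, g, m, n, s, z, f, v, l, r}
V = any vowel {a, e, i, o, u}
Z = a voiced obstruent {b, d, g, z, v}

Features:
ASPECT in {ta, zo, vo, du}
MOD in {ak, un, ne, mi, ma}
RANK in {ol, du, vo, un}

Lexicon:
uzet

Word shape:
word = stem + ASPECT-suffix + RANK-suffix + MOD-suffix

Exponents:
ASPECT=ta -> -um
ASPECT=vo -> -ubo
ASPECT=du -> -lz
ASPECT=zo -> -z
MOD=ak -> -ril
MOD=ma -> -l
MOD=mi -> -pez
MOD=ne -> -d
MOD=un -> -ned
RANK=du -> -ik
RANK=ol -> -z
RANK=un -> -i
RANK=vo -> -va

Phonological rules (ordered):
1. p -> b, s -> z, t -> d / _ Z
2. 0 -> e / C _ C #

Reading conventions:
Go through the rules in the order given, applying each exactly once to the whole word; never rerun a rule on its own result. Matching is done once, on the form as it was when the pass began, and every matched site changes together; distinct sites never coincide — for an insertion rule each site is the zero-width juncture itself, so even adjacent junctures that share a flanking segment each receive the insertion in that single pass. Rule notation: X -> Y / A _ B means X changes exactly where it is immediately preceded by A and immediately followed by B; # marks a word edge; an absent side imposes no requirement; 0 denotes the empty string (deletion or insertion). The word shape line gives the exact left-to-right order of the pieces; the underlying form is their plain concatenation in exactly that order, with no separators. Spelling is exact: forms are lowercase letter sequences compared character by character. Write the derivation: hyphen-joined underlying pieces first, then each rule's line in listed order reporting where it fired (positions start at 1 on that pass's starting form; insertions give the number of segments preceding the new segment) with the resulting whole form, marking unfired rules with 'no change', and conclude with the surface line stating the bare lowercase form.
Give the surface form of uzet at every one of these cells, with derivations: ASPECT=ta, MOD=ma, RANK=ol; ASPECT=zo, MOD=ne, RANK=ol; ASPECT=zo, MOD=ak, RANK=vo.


cell ASPECT=ta, MOD=ma, RANK=ol:
underlying: uzet-um-z-l
1. p -> b, s -> z, t -> d / _ Z: no change
2. 0 -> e / C _ C #: inserts after position(s) 7: uzetumzel
surface: uzetumzel

cell ASPECT=zo, MOD=ne, RANK=ol:
underlying: uzet-z-z-d
1. p -> b, s -> z, t -> d / _ Z: fires at position(s) 4: uzedzzd
2. 0 -> e / C _ C #: inserts after position(s) 6: uzedzzed
surface: uzedzzed

cell ASPECT=zo, MOD=ak, RANK=vo:
underlying: uzet-z-va-ril
1. p -> b, s -> z, t -> d / _ Z: fires at position(s) 4: uzedzvaril
2. 0 -> e / C _ C #: no change
surface: uzedzvaril


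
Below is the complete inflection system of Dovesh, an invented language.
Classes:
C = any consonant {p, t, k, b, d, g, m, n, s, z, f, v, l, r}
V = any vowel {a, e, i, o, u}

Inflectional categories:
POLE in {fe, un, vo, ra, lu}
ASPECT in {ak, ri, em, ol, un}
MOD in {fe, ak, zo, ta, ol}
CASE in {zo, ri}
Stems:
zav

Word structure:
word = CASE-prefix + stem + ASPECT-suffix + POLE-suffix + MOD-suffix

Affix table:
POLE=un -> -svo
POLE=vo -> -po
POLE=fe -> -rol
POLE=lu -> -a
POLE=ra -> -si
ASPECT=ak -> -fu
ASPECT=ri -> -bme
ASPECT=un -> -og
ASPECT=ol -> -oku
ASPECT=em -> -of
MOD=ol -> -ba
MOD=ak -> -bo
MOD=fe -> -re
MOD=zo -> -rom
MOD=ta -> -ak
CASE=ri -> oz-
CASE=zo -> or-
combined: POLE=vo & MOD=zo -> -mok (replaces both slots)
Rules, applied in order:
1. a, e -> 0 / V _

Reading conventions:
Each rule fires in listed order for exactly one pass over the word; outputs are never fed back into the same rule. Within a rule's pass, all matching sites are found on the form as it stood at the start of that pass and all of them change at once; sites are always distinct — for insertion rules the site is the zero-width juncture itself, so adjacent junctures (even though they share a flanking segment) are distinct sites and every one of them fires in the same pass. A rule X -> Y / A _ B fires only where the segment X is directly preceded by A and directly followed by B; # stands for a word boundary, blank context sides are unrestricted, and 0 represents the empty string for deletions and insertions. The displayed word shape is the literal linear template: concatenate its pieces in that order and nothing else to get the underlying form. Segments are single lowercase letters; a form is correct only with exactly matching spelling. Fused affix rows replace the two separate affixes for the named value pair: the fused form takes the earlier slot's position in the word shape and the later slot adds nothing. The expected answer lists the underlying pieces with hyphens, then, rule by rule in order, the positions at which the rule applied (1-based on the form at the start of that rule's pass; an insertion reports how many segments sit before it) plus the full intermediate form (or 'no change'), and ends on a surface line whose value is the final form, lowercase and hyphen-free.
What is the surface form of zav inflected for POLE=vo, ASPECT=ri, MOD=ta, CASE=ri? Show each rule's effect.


underlying: oz-zav-bme-po-ak
1. a, e -> 0 / V _: fires at position(s) 11: ozzavbmepok
surface: ozzavbmepok


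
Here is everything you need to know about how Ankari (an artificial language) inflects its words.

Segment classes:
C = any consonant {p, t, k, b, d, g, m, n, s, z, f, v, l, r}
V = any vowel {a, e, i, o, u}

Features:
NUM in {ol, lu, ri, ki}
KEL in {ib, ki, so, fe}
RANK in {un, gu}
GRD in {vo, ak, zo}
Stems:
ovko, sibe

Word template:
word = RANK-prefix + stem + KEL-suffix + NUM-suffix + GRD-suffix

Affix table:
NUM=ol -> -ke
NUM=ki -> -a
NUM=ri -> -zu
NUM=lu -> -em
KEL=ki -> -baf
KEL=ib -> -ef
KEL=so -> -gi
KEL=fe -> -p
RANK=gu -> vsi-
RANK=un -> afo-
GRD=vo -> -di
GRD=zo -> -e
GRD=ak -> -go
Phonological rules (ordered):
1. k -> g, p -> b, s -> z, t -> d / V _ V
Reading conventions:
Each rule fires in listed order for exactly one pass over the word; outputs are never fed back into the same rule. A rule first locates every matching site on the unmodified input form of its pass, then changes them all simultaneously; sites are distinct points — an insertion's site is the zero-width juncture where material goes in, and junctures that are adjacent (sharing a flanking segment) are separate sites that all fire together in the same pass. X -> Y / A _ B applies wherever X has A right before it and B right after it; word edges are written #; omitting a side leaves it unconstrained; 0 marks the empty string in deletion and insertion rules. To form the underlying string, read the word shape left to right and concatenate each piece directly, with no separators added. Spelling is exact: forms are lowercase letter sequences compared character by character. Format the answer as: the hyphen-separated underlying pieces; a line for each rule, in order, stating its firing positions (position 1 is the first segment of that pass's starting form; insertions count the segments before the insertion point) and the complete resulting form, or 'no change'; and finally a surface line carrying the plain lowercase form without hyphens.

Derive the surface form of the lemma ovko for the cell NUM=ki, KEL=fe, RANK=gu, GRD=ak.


underlying: vsi-ovko-p-a-go
1. k -> g, p -> b, s -> z, t -> d / V _ V: fires at position(s) 8: vsiovkobago
surface: vsiovkobago


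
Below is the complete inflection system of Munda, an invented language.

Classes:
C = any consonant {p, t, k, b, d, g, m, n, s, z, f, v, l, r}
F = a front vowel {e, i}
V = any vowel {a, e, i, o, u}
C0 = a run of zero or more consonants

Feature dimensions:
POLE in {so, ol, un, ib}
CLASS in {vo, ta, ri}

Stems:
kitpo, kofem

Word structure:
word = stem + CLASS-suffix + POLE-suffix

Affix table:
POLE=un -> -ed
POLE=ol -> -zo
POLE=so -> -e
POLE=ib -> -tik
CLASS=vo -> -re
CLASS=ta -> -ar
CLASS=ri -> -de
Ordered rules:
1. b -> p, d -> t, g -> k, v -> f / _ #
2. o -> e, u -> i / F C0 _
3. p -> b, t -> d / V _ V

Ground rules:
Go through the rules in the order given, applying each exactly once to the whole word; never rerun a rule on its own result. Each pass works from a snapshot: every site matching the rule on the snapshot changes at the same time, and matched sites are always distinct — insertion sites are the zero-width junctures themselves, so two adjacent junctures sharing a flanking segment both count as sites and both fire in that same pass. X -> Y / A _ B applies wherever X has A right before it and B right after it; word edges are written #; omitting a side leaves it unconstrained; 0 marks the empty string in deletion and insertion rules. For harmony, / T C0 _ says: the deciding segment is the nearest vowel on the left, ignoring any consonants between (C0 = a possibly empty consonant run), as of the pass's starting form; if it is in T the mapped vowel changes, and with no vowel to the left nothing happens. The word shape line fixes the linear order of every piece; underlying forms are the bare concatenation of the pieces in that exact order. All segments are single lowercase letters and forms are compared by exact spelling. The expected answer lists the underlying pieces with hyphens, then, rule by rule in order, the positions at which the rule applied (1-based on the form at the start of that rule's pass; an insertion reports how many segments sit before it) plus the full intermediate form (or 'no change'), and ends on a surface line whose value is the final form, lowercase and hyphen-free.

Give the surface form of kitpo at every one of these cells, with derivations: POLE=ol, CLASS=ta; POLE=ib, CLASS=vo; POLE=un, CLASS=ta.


cell POLE=ol, CLASS=ta:
underlying: kitpo-ar-zo
1. b -> p, d -> t, g -> k, v -> f / _ #: no change
2. o -> e, u -> i / F C0 _: fires at position(s) 5: kitpearzo
3. p -> b, t -> d / V _ V: no change
surface: kitpearzo

cell POLE=ib, CLASS=vo:
underlying: kitpo-re-tik
1. b -> p, d -> t, g -> k, v -> f / _ #: no change
2. o -> e, u -> i / F C0 _: fires at position(s) 5: kitperetik
3. p -> b, t -> d / V _ V: fires at position(s) 8: kitperedik
surface: kitperedik

cell POLE=un, CLASS=ta:
underlying: kitpo-ar-ed
1. b -> p, d -> t, g -> k, v -> f / _ #: fires at position(s) 9: kitpoaret
2. o -> e, u -> i / F C0 _: fires at position(s) 5: kitpearet
3. p -> b, t -> d / V _ V: no change
surface: kitpearet


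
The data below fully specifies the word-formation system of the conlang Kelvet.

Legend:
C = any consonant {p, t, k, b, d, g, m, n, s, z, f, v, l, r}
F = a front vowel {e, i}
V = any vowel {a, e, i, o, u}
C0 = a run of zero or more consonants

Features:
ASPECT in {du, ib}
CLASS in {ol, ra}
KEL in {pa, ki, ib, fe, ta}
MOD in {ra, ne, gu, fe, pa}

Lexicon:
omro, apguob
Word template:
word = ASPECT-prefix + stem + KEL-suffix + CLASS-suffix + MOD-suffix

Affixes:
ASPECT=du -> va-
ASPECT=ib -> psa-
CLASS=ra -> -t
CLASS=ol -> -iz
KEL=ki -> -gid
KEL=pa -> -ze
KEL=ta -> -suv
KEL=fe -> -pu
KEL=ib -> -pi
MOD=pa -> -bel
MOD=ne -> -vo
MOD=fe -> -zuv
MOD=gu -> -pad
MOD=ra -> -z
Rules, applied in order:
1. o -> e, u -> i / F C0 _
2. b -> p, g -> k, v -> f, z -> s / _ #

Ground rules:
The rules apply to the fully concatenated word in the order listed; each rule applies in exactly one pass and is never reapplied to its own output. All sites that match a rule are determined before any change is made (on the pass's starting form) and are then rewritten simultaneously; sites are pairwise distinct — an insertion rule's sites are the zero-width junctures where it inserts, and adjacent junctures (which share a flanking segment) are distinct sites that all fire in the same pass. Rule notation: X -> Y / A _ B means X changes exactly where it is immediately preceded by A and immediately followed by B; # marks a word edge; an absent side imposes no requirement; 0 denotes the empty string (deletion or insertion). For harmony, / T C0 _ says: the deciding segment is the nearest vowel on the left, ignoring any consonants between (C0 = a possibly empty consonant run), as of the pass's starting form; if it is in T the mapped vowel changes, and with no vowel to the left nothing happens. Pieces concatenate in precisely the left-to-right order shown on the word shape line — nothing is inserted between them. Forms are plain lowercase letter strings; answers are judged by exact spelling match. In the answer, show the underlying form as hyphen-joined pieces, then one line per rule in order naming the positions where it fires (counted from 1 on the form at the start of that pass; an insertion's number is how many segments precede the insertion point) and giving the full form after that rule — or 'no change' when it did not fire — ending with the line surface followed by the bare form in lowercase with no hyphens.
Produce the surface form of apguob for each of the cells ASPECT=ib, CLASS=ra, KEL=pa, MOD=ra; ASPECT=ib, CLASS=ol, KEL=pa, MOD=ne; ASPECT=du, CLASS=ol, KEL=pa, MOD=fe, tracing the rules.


cell ASPECT=ib, CLASS=ra, KEL=pa, MOD=ra:
underlying: psa-apguob-ze-t-z
1. o -> e, u -> i / F C0 _: no change
2. b -> p, g -> k, v -> f, z -> s / _ #: fires at position(s) 13: psaapguobzets
surface: psaapguobzets

cell ASPECT=ib, CLASS=ol, KEL=pa, MOD=ne:
underlying: psa-apguob-ze-iz-vo
1. o -> e, u -> i / F C0 _: fires at position(s) 15: psaapguobzeizve
2. b -> p, g -> k, v -> f, z -> s / _ #: no change
surface: psaapguobzeizve

cell ASPECT=du, CLASS=ol, KEL=pa, MOD=fe:
underlying: va-apguob-ze-iz-zuv
1. o -> e, u -> i / F C0 _: fires at position(s) 14: vaapguobzeizziv
2. b -> p, g -> k, v -> f, z -> s / _ #: fires at position(s) 15: vaapguobzeizzif
surface: vaapguobzeizzif


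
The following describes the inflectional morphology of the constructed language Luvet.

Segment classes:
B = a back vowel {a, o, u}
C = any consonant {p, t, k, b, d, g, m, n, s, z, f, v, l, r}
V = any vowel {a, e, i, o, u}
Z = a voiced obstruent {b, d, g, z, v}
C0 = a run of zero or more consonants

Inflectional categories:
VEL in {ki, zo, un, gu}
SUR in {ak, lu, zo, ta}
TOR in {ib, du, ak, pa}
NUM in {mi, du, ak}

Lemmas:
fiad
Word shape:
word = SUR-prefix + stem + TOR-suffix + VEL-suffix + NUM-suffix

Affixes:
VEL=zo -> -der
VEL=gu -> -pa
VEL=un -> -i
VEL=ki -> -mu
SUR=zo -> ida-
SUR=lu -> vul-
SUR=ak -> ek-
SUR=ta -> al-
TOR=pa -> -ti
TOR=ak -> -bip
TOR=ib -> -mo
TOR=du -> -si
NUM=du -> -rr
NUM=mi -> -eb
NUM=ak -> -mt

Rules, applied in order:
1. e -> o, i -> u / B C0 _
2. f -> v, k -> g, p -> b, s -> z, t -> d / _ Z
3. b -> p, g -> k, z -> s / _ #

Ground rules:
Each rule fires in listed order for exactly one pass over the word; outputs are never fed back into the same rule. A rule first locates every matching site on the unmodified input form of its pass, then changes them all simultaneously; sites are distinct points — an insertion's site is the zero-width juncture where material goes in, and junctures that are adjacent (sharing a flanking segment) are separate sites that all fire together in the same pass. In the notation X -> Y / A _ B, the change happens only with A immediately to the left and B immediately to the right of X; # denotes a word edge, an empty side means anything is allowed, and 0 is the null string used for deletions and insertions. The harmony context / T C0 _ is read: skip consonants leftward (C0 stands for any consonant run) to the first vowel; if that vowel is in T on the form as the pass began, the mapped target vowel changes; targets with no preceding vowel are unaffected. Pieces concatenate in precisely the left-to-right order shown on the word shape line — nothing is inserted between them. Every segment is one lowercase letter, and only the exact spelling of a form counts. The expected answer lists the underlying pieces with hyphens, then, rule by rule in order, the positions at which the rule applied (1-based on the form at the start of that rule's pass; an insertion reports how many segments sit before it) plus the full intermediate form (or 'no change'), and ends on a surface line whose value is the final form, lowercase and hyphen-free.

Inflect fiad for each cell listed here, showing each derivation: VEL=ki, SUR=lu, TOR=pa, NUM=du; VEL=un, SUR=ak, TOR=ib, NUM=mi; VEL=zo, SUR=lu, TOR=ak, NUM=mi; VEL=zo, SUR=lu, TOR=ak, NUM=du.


cell VEL=ki, SUR=lu, TOR=pa, NUM=du:
underlying: vul-fiad-ti-mu-rr
1. e -> o, i -> u / B C0 _: fires at position(s) 5, 9: vulfuadtumurr
2. f -> v, k -> g, p -> b, s -> z, t -> d / _ Z: no change
3. b -> p, g -> k, z -> s / _ #: no change
surface: vulfuadtumurr

cell VEL=un, SUR=ak, TOR=ib, NUM=mi:
underlying: ek-fiad-mo-i-eb
1. e -> o, i -> u / B C0 _: fires at position(s) 9: ekfiadmoueb
2. f -> v, k -> g, p -> b, s -> z, t -> d / _ Z: no change
3. b -> p, g -> k, z -> s / _ #: fires at position(s) 11: ekfiadmouep
surface: ekfiadmouep

cell VEL=zo, SUR=lu, TOR=ak, NUM=mi:
underlying: vul-fiad-bip-der-eb
1. e -> o, i -> u / B C0 _: fires at position(s) 5, 9: vulfuadbupdereb
2. f -> v, k -> g, p -> b, s -> z, t -> d / _ Z: fires at position(s) 10: vulfuadbubdereb
3. b -> p, g -> k, z -> s / _ #: fires at position(s) 15: vulfuadbubderep
surface: vulfuadbubderep

cell VEL=zo, SUR=lu, TOR=ak, NUM=du:
underlying: vul-fiad-bip-der-rr
1. e -> o, i -> u / B C0 _: fires at position(s) 5, 9: vulfuadbupderrr
2. f -> v, k -> g, p -> b, s -> z, t -> d / _ Z: fires at position(s) 10: vulfuadbubderrr
3. b -> p, g -> k, z -> s / _ #: no change
surface: vulfuadbubderrr


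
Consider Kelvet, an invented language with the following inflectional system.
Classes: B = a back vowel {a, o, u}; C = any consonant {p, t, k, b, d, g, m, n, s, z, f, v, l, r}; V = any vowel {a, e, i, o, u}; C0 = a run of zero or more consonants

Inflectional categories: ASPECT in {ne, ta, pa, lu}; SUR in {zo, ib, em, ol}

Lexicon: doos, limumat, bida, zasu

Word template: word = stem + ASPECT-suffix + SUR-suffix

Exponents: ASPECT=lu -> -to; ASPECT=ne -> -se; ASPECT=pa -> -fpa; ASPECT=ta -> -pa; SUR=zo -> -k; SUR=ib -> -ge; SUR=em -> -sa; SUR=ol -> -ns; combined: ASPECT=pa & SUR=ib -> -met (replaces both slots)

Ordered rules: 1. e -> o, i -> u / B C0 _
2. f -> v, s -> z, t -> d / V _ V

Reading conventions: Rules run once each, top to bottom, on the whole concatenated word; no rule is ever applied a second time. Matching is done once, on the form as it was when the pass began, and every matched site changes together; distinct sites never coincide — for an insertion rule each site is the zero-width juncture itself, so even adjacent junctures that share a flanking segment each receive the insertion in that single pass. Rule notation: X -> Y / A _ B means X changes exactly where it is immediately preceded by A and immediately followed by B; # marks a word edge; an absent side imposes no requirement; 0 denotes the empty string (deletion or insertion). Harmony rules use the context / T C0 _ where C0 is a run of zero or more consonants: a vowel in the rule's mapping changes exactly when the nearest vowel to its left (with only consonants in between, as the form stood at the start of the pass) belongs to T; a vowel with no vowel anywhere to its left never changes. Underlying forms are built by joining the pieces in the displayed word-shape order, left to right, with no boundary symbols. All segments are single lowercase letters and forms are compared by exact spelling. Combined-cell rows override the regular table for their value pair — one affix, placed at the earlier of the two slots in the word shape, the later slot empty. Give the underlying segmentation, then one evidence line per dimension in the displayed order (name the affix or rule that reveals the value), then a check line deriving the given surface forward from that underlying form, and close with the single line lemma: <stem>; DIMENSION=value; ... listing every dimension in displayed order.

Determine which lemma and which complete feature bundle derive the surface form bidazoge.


underlying: bida-se-ge
ASPECT=ne - signalled by the affix -se
SUR=ib - signalled by the affix -ge
check: bidasege -> bidasoge -> bidazoge
lemma: bida; ASPECT=ne; SUR=ib


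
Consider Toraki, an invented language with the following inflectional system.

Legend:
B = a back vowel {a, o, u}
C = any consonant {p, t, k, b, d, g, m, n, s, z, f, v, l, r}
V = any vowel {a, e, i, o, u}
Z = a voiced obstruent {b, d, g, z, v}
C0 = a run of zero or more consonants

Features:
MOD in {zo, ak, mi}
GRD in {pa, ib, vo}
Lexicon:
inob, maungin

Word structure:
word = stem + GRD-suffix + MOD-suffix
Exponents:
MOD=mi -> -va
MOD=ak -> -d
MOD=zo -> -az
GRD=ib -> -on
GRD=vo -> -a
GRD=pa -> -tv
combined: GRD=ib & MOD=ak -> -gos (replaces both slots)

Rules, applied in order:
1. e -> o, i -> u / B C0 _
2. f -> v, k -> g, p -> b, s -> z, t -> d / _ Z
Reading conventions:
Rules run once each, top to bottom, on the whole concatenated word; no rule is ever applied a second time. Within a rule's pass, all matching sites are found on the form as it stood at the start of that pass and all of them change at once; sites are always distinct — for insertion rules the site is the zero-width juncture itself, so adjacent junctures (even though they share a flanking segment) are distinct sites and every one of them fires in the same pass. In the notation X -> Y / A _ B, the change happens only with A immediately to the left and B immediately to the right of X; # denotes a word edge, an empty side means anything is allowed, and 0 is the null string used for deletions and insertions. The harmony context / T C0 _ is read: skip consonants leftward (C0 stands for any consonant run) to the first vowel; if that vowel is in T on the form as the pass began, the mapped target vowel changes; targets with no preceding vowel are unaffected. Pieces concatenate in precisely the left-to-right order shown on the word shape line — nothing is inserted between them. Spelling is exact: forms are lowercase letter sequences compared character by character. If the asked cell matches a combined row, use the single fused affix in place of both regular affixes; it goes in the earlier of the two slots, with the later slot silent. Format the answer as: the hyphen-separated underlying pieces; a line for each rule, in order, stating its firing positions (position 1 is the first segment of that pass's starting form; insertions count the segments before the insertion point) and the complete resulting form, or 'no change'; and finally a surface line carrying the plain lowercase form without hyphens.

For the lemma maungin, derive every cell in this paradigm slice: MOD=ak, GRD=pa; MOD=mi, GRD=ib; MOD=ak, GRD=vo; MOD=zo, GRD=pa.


cell MOD=ak, GRD=pa:
underlying: maungin-tv-d
1. e -> o, i -> u / B C0 _: fires at position(s) 6: maunguntvd
2. f -> v, k -> g, p -> b, s -> z, t -> d / _ Z: fires at position(s) 8: maungundvd
surface: maungundvd

cell MOD=mi, GRD=ib:
underlying: maungin-on-va
1. e -> o, i -> u / B C0 _: fires at position(s) 6: maungunonva
2. f -> v, k -> g, p -> b, s -> z, t -> d / _ Z: no change
surface: maungunonva

cell MOD=ak, GRD=vo:
underlying: maungin-a-d
1. e -> o, i -> u / B C0 _: fires at position(s) 6: maungunad
2. f -> v, k -> g, p -> b, s -> z, t -> d / _ Z: no change
surface: maungunad

cell MOD=zo, GRD=pa:
underlying: maungin-tv-az
1. e -> o, i -> u / B C0 _: fires at position(s) 6: maunguntvaz
2. f -> v, k -> g, p -> b, s -> z, t -> d / _ Z: fires at position(s) 8: maungundvaz
surface: maungundvaz


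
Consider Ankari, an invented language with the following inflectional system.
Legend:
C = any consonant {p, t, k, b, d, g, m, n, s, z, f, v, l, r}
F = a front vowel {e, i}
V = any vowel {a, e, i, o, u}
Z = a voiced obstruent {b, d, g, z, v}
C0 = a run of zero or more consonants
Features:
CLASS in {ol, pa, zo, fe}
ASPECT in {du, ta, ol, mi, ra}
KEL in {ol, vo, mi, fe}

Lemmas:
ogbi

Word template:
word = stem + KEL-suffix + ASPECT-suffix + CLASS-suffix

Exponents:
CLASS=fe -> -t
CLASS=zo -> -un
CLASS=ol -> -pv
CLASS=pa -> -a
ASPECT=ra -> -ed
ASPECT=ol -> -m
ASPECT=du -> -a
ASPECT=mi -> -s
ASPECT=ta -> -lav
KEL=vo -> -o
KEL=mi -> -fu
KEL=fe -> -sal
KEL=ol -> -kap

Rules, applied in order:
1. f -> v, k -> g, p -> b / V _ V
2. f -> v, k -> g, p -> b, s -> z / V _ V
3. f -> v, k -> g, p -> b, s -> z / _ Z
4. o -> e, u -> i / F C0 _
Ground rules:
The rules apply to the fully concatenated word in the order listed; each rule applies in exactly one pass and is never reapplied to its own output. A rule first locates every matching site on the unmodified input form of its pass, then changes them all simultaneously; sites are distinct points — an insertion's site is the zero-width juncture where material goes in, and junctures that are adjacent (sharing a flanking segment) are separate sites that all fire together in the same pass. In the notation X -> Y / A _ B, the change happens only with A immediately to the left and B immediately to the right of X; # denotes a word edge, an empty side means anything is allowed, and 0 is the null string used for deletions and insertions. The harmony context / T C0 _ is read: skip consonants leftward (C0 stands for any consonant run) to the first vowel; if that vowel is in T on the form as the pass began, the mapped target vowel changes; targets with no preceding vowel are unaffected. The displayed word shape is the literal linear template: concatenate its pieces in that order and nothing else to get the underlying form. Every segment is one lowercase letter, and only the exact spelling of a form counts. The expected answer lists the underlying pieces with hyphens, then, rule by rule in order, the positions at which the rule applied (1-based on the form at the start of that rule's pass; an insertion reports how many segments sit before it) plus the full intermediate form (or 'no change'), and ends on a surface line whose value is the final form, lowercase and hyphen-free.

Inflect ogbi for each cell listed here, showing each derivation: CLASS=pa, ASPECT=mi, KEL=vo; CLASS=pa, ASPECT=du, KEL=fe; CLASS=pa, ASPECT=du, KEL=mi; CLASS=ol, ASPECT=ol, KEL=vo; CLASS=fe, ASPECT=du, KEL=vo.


cell CLASS=pa, ASPECT=mi, KEL=vo:
underlying: ogbi-o-s-a
1. f -> v, k -> g, p -> b / V _ V: no change
2. f -> v, k -> g, p -> b, s -> z / V _ V: fires at position(s) 6: ogbioza
3. f -> v, k -> g, p -> b, s -> z / _ Z: no change
4. o -> e, u -> i / F C0 _: fires at position(s) 5: ogbieza
surface: ogbieza

cell CLASS=pa, ASPECT=du, KEL=fe:
underlying: ogbi-sal-a-a
1. f -> v, k -> g, p -> b / V _ V: no change
2. f -> v, k -> g, p -> b, s -> z / V _ V: fires at position(s) 5: ogbizalaa
3. f -> v, k -> g, p -> b, s -> z / _ Z: no change
4. o -> e, u -> i / F C0 _: no change
surface: ogbizalaa

cell CLASS=pa, ASPECT=du, KEL=mi:
underlying: ogbi-fu-a-a
1. f -> v, k -> g, p -> b / V _ V: fires at position(s) 5: ogbivuaa
2. f -> v, k -> g, p -> b, s -> z / V _ V: no change
3. f -> v, k -> g, p -> b, s -> z / _ Z: no change
4. o -> e, u -> i / F C0 _: fires at position(s) 6: ogbiviaa
surface: ogbiviaa

cell CLASS=ol, ASPECT=ol, KEL=vo:
underlying: ogbi-o-m-pv
1. f -> v, k -> g, p -> b / V _ V: no change
2. f -> v, k -> g, p -> b, s -> z / V _ V: no change
3. f -> v, k -> g, p -> b, s -> z / _ Z: fires at position(s) 7: ogbiombv
4. o -> e, u -> i / F C0 _: fires at position(s) 5: ogbiembv
surface: ogbiembv

cell CLASS=fe, ASPECT=du, KEL=vo:
underlying: ogbi-o-a-t
1. f -> v, k -> g, p -> b / V _ V: no change
2. f -> v, k -> g, p -> b, s -> z / V _ V: no change
3. f -> v, k -> g, p -> b, s -> z / _ Z: no change
4. o -> e, u -> i / F C0 _: fires at position(s) 5: ogbieat
surface: ogbieat


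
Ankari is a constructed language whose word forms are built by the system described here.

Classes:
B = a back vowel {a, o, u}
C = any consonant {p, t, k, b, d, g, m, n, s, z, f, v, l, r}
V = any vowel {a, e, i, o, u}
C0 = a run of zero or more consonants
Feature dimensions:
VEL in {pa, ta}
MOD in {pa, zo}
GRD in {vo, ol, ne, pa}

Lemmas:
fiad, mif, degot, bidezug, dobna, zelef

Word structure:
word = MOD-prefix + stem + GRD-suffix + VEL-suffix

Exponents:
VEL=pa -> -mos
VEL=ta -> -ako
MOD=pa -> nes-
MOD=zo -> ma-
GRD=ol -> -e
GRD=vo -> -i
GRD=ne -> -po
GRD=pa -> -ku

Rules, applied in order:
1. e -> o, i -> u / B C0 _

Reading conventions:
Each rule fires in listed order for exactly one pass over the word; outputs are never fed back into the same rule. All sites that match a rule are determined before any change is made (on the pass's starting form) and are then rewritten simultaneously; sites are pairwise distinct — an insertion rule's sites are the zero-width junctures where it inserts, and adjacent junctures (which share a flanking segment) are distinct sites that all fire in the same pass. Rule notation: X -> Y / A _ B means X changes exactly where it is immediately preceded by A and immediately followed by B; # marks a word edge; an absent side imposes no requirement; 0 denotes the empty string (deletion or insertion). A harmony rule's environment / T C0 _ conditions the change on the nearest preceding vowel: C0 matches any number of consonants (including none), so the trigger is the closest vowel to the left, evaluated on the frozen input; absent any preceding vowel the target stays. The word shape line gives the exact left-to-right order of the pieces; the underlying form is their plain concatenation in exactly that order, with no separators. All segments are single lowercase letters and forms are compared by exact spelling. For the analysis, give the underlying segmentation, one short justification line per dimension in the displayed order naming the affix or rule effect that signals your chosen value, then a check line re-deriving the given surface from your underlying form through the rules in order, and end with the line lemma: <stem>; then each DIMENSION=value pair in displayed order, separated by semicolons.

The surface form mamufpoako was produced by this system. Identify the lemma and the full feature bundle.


underlying: ma-mif-po-ako
VEL=ta - signalled by the affix -ako
MOD=zo - signalled by the affix ma-
GRD=ne - signalled by the affix -po
check: mamifpoako -> mamufpoako
lemma: mif; VEL=ta; MOD=zo; GRD=ne


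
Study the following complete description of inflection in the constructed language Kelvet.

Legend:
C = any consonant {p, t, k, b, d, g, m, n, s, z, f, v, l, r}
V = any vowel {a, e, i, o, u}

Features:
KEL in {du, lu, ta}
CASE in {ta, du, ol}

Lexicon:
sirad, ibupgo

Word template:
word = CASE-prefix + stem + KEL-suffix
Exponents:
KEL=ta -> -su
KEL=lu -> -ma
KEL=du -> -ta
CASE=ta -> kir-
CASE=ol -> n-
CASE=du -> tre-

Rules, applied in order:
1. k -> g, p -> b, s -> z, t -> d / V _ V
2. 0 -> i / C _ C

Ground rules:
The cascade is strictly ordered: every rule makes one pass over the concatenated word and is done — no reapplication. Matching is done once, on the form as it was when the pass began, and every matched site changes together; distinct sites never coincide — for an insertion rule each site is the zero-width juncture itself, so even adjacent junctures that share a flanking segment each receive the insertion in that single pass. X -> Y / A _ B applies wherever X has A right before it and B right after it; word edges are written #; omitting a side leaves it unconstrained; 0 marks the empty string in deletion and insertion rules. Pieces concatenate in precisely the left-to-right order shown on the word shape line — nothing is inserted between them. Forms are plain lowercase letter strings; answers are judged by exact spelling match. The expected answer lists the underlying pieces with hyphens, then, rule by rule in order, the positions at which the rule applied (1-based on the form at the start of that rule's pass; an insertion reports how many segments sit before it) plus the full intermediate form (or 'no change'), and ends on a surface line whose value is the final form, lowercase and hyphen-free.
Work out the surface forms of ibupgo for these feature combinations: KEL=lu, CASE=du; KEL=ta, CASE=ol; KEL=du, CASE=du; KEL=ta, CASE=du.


cell KEL=lu, CASE=du:
underlying: tre-ibupgo-ma
1. k -> g, p -> b, s -> z, t -> d / V _ V: no change
2. 0 -> i / C _ C: inserts after position(s) 1, 7: tireibupigoma
surface: tireibupigoma

cell KEL=ta, CASE=ol:
underlying: n-ibupgo-su
1. k -> g, p -> b, s -> z, t -> d / V _ V: fires at position(s) 8: nibupgozu
2. 0 -> i / C _ C: inserts after position(s) 5: nibupigozu
surface: nibupigozu

cell KEL=du, CASE=du:
underlying: tre-ibupgo-ta
1. k -> g, p -> b, s -> z, t -> d / V _ V: fires at position(s) 10: treibupgoda
2. 0 -> i / C _ C: inserts after position(s) 1, 7: tireibupigoda
surface: tireibupigoda

cell KEL=ta, CASE=du:
underlying: tre-ibupgo-su
1. k -> g, p -> b, s -> z, t -> d / V _ V: fires at position(s) 10: treibupgozu
2. 0 -> i / C _ C: inserts after position(s) 1, 7: tireibupigozu
surface: tireibupigozu


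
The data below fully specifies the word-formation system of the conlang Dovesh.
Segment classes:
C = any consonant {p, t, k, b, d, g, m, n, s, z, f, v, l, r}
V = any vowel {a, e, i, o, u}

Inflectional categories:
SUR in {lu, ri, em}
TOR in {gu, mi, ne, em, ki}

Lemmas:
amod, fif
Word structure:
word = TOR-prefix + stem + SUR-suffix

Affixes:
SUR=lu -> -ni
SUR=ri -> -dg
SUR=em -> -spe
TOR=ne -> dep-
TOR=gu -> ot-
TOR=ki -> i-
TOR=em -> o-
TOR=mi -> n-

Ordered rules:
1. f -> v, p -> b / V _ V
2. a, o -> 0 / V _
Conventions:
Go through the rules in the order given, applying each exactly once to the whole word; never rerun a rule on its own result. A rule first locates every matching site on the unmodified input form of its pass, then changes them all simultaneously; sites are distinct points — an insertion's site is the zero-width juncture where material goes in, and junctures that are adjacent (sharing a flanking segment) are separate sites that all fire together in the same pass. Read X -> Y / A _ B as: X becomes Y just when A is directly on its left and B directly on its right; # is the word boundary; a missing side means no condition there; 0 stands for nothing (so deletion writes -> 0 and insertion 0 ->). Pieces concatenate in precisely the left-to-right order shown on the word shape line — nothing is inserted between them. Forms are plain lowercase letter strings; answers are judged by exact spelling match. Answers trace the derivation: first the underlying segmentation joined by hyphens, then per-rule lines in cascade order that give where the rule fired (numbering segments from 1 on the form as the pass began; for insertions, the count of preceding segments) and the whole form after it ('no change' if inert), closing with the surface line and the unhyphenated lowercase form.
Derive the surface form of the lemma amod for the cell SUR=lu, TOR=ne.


underlying: dep-amod-ni
1. f -> v, p -> b / V _ V: fires at position(s) 3: debamodni
2. a, o -> 0 / V _: no change
surface: debamodni


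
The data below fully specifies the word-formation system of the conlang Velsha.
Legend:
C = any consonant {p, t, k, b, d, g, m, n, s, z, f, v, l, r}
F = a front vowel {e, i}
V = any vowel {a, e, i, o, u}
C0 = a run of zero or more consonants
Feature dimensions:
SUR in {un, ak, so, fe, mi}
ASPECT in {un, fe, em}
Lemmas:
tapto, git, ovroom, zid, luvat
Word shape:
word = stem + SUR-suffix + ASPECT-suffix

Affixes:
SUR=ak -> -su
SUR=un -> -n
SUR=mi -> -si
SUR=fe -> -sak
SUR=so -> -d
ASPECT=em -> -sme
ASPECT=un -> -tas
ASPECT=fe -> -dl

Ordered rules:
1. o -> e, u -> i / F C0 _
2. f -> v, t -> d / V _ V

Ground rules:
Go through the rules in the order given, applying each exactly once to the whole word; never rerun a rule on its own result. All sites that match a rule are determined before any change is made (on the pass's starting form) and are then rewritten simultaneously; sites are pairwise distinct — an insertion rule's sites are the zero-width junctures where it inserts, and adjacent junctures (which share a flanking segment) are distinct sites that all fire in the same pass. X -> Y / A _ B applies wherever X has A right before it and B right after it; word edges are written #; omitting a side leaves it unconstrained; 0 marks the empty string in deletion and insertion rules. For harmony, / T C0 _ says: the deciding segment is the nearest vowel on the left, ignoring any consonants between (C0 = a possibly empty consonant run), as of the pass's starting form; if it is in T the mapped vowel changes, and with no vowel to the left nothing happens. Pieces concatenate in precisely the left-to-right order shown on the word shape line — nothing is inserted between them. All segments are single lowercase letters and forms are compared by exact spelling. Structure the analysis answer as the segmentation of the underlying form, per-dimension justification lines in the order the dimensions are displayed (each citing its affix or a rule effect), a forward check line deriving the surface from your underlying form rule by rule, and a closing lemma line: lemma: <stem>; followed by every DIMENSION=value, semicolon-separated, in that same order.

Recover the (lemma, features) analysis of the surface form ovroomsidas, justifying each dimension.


underlying: ovroom-si-tas
SUR=mi - signalled by the affix -si
ASPECT=un - signalled by the affix -tas
check: ovroomsitas -> ovroomsitas -> ovroomsidas
lemma: ovroom; SUR=mi; ASPECT=un
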